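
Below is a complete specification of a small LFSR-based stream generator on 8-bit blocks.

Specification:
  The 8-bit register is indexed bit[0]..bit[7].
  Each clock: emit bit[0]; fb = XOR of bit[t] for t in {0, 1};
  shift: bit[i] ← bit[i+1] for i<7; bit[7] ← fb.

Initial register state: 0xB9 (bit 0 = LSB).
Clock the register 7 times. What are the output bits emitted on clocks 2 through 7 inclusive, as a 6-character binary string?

reg_0 = 0xB9
clock 1: out=1, reg = 0xDC
clock 2: out=0, reg = 0x6E
clock 3: out=0, reg = 0xB7
clock 4: out=1, reg = 0x5B
clock 5: out=1, reg = 0x2D
clock 6: out=1, reg = 0x96
clock 7: out=0, reg = 0xCB

001110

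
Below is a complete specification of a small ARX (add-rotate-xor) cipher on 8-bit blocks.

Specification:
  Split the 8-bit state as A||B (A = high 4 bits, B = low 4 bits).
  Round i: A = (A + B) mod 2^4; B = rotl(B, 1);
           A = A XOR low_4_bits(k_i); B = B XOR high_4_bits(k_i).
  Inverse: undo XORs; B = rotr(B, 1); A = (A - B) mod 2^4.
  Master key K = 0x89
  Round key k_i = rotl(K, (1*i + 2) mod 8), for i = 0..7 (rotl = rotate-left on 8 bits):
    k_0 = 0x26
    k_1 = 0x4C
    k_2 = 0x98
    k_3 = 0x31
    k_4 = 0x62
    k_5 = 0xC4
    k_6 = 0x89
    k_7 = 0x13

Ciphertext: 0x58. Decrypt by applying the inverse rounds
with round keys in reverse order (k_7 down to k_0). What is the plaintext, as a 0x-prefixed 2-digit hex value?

0x18

s_0 = ciphertext = 0x58
s_1 = InvRound(s_0, k_7) = 0xAC
s_2 = InvRound(s_1, k_6) = 0x12
s_3 = InvRound(s_2, k_5) = 0xE7
s_4 = InvRound(s_3, k_4) = 0x48
s_5 = InvRound(s_4, k_3) = 0x8D
s_6 = InvRound(s_5, k_2) = 0xE2
s_7 = InvRound(s_6, k_1) = 0xF3
s_8 = InvRound(s_7, k_0) = 0x18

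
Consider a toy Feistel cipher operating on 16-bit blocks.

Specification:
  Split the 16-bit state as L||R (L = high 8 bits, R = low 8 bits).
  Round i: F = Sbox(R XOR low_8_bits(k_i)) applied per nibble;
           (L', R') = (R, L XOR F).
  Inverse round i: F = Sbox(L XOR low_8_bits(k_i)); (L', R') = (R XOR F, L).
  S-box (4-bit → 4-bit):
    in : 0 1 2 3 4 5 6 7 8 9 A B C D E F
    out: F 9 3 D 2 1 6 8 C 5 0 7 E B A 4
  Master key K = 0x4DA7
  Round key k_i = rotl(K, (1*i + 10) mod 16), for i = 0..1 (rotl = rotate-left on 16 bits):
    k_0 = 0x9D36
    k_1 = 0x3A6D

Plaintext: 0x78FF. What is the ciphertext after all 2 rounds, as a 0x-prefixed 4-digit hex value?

0x9DB0

s_0 = plaintext = 0x78FF
s_1 = Round(s_0, k_0) = 0xFF9D
s_2 = Round(s_1, k_1) = 0x9DB0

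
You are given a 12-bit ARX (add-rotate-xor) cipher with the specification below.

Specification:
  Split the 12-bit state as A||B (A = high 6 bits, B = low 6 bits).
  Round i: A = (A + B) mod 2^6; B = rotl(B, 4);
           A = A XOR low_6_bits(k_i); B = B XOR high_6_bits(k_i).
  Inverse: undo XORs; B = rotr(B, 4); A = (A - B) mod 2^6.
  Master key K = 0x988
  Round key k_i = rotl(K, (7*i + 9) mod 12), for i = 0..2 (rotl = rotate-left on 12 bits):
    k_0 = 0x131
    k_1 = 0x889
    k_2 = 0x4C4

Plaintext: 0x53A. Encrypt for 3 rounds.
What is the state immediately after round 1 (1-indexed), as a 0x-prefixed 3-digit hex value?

s_0 = plaintext = 0x53A
s_1 = Round(s_0, k_0) = 0xFEA
s_2 = Round(s_1, k_1) = 0x808
s_3 = Round(s_2, k_2) = 0xB11

0xFEA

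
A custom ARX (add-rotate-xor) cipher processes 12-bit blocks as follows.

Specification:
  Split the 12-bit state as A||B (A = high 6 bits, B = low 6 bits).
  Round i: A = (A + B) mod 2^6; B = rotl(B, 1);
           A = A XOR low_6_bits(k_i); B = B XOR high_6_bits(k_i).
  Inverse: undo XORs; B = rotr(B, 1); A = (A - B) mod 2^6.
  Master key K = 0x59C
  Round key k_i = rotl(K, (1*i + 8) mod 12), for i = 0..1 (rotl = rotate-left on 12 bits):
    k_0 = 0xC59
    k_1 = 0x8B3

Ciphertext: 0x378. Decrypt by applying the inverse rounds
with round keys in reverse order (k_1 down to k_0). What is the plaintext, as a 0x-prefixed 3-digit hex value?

s_0 = ciphertext = 0x378
s_1 = InvRound(s_0, k_1) = 0xC4D
s_2 = InvRound(s_1, k_0) = 0x29E

0x29E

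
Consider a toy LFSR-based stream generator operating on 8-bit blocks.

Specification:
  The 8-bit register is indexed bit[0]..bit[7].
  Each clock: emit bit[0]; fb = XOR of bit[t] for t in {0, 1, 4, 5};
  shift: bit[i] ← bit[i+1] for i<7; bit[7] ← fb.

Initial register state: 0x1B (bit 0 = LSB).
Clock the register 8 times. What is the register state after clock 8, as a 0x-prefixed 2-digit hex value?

reg_0 = 0x1B
clock 1: out=1, reg = 0x8D
clock 2: out=1, reg = 0xC6
clock 3: out=0, reg = 0xE3
clock 4: out=1, reg = 0xF1
clock 5: out=1, reg = 0xF8
clock 6: out=0, reg = 0x7C
clock 7: out=0, reg = 0x3E
clock 8: out=0, reg = 0x9F

0x9F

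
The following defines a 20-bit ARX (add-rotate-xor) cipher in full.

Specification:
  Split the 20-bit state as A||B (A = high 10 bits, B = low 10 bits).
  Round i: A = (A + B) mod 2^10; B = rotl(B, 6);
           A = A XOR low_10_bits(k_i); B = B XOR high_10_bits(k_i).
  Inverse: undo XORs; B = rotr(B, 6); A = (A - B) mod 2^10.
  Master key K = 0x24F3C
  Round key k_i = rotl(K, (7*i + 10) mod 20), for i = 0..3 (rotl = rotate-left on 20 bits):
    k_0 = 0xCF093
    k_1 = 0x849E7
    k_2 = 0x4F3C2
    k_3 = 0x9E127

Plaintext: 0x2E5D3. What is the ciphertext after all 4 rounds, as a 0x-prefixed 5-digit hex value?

s_0 = plaintext = 0x2E5D3
s_1 = Round(s_0, k_0) = 0x87FE1
s_2 = Round(s_1, k_1) = 0xF9E6C
s_3 = Round(s_2, k_2) = 0x6461A
s_4 = Round(s_3, k_3) = 0xA30D9

0xA30D9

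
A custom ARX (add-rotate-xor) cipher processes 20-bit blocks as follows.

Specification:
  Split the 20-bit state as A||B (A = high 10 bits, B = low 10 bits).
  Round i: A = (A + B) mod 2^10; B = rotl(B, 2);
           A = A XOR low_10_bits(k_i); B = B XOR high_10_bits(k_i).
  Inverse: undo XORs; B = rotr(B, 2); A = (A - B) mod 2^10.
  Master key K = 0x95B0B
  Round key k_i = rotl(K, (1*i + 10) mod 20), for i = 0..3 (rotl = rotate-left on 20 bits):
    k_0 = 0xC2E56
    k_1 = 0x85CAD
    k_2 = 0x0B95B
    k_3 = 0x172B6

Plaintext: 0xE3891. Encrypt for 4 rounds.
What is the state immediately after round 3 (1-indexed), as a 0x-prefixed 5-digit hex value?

0xC1085

s_0 = plaintext = 0xE3891
s_1 = Round(s_0, k_0) = 0x9254F
s_2 = Round(s_1, k_1) = 0xCD72A
s_3 = Round(s_2, k_2) = 0xC1085
s_4 = Round(s_3, k_3) = 0x4FE48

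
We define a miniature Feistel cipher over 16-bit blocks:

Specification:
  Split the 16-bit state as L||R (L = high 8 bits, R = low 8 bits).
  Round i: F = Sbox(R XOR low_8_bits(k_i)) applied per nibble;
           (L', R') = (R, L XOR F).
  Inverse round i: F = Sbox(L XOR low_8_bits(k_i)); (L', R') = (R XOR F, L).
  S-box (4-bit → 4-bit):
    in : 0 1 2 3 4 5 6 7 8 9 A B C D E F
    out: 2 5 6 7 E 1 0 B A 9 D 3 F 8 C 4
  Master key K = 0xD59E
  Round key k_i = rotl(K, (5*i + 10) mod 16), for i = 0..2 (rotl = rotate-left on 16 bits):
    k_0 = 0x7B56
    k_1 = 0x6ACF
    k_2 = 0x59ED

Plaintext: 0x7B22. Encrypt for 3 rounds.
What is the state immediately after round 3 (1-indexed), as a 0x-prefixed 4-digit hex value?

s_0 = plaintext = 0x7B22
s_1 = Round(s_0, k_0) = 0x22C5
s_2 = Round(s_1, k_1) = 0xC50F
s_3 = Round(s_2, k_2) = 0x0F03

0x0F03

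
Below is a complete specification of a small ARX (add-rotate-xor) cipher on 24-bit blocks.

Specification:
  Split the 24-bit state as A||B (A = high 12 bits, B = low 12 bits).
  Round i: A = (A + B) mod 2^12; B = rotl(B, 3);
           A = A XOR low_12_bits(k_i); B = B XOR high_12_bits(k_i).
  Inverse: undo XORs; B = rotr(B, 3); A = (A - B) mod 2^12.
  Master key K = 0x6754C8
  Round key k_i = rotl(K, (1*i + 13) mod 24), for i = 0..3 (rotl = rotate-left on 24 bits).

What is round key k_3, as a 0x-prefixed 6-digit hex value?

0xC86754

K = 0x6754C8
k_0 = rotl(K, (1*0+13) mod 24) = rotl(K, 13) = 0x990CEA
k_1 = rotl(K, (1*1+13) mod 24) = rotl(K, 14) = 0x3219D5
k_2 = rotl(K, (1*2+13) mod 24) = rotl(K, 15) = 0x6433AA
k_3 = rotl(K, (1*3+13) mod 24) = rotl(K, 16) = 0xC86754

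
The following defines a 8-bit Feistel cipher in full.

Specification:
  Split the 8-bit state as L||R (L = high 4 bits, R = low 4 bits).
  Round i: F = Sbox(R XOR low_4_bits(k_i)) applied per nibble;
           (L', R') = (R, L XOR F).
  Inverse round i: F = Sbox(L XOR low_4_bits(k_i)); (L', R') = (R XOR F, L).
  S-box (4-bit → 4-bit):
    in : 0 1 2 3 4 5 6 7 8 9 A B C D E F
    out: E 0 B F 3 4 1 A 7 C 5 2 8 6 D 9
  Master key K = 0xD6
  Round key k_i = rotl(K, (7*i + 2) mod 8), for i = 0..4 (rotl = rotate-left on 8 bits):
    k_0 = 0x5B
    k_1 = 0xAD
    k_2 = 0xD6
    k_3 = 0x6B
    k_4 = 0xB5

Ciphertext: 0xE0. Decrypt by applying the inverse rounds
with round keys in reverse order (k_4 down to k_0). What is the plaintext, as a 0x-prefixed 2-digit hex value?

s_0 = ciphertext = 0xE0
s_1 = InvRound(s_0, k_4) = 0x2E
s_2 = InvRound(s_1, k_3) = 0x22
s_3 = InvRound(s_2, k_2) = 0x12
s_4 = InvRound(s_3, k_1) = 0xA1
s_5 = InvRound(s_4, k_0) = 0x1A

0x1A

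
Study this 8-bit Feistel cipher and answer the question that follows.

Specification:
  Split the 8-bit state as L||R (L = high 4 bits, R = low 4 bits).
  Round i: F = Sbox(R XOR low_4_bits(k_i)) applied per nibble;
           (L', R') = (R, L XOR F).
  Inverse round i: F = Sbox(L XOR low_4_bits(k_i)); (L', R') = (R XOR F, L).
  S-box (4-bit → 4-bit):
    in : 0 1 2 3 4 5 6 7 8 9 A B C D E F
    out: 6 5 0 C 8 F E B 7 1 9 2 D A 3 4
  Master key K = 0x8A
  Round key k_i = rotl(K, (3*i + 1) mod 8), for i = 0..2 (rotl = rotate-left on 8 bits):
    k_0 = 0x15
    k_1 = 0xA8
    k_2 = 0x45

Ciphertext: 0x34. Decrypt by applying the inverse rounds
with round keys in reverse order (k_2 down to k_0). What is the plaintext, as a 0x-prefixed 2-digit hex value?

0x43

s_0 = ciphertext = 0x34
s_1 = InvRound(s_0, k_2) = 0xA3
s_2 = InvRound(s_1, k_1) = 0x3A
s_3 = InvRound(s_2, k_0) = 0x43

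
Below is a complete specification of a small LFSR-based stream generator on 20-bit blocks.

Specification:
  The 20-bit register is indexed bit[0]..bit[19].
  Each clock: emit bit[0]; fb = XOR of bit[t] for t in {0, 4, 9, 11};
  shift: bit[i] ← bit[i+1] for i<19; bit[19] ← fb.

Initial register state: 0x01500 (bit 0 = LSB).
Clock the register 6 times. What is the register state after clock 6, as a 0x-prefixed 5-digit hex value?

0x60054

reg_0 = 0x01500
clock 1: out=0, reg = 0x00A80
clock 2: out=0, reg = 0x00540
clock 3: out=0, reg = 0x002A0
clock 4: out=0, reg = 0x80150
clock 5: out=0, reg = 0xC00A8
clock 6: out=0, reg = 0x60054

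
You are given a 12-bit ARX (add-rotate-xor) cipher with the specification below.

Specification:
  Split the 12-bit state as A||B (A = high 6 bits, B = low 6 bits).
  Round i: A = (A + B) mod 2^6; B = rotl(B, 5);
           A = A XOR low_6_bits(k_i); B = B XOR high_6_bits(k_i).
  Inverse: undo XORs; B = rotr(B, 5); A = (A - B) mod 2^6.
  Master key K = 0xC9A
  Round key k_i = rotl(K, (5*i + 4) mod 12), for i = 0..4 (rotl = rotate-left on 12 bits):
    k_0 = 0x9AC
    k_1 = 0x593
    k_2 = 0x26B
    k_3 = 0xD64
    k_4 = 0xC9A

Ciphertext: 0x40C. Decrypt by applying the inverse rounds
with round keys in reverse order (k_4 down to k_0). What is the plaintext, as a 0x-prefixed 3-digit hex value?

s_0 = ciphertext = 0x40C
s_1 = InvRound(s_0, k_4) = 0x37D
s_2 = InvRound(s_1, k_3) = 0x650
s_3 = InvRound(s_2, k_2) = 0x032
s_4 = InvRound(s_3, k_1) = 0x289
s_5 = InvRound(s_4, k_0) = 0x1DF

0x1DF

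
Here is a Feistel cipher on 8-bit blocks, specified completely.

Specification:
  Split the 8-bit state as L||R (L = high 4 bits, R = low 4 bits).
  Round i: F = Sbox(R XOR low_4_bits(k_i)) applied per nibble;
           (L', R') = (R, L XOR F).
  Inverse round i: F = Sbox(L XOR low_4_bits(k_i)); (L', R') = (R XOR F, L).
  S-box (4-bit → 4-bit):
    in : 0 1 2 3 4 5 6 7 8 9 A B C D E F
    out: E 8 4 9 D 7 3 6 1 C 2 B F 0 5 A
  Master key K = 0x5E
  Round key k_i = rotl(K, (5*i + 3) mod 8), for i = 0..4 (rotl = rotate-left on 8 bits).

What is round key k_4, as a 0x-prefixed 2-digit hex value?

0x2F

K = 0x5E
k_0 = rotl(K, (5*0+3) mod 8) = rotl(K, 3) = 0xF2
k_1 = rotl(K, (5*1+3) mod 8) = rotl(K, 0) = 0x5E
k_2 = rotl(K, (5*2+3) mod 8) = rotl(K, 5) = 0xCB
k_3 = rotl(K, (5*3+3) mod 8) = rotl(K, 2) = 0x79
k_4 = rotl(K, (5*4+3) mod 8) = rotl(K, 7) = 0x2F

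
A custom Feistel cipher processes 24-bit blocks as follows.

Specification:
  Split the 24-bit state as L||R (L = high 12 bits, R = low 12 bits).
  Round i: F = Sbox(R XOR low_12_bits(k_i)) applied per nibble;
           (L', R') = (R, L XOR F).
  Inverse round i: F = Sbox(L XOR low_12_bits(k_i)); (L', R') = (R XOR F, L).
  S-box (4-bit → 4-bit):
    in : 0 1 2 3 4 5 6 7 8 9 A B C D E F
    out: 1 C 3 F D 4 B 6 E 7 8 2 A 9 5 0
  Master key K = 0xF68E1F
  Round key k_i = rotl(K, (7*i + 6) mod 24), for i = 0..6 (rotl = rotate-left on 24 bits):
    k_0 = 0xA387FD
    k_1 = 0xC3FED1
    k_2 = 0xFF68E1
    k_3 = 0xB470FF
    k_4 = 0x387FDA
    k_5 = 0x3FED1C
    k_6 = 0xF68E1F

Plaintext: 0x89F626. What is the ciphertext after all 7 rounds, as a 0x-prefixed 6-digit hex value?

0xB7A72D

s_0 = plaintext = 0x89F626
s_1 = Round(s_0, k_0) = 0x62640D
s_2 = Round(s_1, k_1) = 0x40DEBC
s_3 = Round(s_2, k_2) = 0xEBCF44
s_4 = Round(s_3, k_3) = 0xF44E9E
s_5 = Round(s_4, k_4) = 0xE9E399
s_6 = Round(s_5, k_5) = 0x399B7A
s_7 = Round(s_6, k_6) = 0xB7A72D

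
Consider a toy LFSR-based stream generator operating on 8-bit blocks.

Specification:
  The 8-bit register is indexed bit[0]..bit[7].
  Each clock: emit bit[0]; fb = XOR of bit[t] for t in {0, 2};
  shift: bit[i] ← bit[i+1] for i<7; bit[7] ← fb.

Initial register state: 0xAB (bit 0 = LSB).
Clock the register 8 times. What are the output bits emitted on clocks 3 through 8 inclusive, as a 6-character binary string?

010101

reg_0 = 0xAB
clock 1: out=1, reg = 0xD5
clock 2: out=1, reg = 0x6A
clock 3: out=0, reg = 0x35
clock 4: out=1, reg = 0x1A
clock 5: out=0, reg = 0x0D
clock 6: out=1, reg = 0x06
clock 7: out=0, reg = 0x83
clock 8: out=1, reg = 0xC1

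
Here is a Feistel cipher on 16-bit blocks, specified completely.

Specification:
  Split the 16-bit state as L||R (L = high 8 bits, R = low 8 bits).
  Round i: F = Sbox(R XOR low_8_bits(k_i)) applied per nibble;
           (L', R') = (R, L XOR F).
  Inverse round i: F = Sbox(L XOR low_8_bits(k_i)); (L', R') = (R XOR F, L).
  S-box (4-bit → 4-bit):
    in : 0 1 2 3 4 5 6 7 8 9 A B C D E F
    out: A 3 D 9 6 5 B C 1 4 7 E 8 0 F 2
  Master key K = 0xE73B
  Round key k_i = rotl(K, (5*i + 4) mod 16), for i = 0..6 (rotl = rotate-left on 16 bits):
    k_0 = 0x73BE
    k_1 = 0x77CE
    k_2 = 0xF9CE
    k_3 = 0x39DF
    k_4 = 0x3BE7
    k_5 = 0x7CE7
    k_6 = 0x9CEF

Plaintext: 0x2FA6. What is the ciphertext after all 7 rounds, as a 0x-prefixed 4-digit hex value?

s_0 = plaintext = 0x2FA6
s_1 = Round(s_0, k_0) = 0xA61E
s_2 = Round(s_1, k_1) = 0x1EAC
s_3 = Round(s_2, k_2) = 0xACA3
s_4 = Round(s_3, k_3) = 0xA364
s_5 = Round(s_4, k_4) = 0x64BA
s_6 = Round(s_5, k_5) = 0xBA34
s_7 = Round(s_6, k_6) = 0x34B4

0x34B4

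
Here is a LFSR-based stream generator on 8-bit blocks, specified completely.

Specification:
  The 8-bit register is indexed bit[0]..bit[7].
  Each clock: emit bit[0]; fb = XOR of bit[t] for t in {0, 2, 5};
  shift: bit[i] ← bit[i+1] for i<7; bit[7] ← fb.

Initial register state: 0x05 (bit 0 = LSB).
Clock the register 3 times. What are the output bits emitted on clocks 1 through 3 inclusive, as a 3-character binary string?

reg_0 = 0x05
clock 1: out=1, reg = 0x02
clock 2: out=0, reg = 0x01
clock 3: out=1, reg = 0x80

101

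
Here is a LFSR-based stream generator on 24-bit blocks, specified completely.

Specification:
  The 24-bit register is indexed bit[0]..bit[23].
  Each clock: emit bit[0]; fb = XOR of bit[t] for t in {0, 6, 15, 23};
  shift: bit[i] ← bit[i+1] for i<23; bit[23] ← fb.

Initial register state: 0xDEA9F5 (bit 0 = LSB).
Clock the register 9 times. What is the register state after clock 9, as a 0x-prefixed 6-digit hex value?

reg_0 = 0xDEA9F5
clock 1: out=1, reg = 0x6F54FA
clock 2: out=0, reg = 0xB7AA7D
clock 3: out=1, reg = 0x5BD53E
clock 4: out=0, reg = 0xADEA9F
clock 5: out=1, reg = 0xD6F54F
clock 6: out=1, reg = 0x6B7AA7
clock 7: out=1, reg = 0xB5BD53
clock 8: out=1, reg = 0x5ADEA9
clock 9: out=1, reg = 0x2D6F54

0x2D6F54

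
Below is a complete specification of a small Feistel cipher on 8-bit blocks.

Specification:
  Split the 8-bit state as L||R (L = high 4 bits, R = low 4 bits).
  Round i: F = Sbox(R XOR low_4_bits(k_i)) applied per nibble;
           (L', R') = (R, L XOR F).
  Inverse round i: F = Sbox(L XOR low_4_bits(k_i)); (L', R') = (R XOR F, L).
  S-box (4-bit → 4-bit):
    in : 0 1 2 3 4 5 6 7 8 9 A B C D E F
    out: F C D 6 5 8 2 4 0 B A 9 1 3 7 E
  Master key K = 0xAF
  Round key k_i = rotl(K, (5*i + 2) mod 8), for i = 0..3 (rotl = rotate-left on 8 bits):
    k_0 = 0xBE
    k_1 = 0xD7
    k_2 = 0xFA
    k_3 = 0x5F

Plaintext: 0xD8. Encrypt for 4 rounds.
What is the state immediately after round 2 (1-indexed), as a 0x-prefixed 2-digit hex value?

s_0 = plaintext = 0xD8
s_1 = Round(s_0, k_0) = 0x8F
s_2 = Round(s_1, k_1) = 0xF8
s_3 = Round(s_2, k_2) = 0x82
s_4 = Round(s_3, k_3) = 0x2B

0xF8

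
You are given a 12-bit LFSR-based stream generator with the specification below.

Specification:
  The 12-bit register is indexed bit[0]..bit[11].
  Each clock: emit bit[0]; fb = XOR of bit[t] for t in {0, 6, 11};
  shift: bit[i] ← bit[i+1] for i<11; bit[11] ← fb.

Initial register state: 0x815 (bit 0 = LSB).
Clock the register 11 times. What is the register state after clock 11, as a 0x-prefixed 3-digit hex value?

0xDD9

reg_0 = 0x815
clock 1: out=1, reg = 0x40A
clock 2: out=0, reg = 0x205
clock 3: out=1, reg = 0x902
clock 4: out=0, reg = 0xC81
clock 5: out=1, reg = 0x640
clock 6: out=0, reg = 0xB20
clock 7: out=0, reg = 0xD90
clock 8: out=0, reg = 0xEC8
clock 9: out=0, reg = 0x764
clock 10: out=0, reg = 0xBB2
clock 11: out=0, reg = 0xDD9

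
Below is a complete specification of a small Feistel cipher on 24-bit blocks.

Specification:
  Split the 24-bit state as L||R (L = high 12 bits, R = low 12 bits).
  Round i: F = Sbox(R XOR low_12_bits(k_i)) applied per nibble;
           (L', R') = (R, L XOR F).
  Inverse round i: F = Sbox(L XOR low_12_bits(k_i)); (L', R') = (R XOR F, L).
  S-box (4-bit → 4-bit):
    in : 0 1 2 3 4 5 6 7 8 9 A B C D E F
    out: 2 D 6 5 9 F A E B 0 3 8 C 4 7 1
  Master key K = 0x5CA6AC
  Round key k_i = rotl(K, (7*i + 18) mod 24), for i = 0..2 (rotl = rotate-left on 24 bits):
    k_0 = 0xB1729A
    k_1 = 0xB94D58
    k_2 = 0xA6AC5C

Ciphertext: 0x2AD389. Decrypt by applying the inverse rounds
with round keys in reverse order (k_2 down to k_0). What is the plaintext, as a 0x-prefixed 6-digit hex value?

0x68C261

s_0 = ciphertext = 0x2AD389
s_1 = InvRound(s_0, k_2) = 0x4942AD
s_2 = InvRound(s_1, k_1) = 0x261494
s_3 = InvRound(s_2, k_0) = 0x68C261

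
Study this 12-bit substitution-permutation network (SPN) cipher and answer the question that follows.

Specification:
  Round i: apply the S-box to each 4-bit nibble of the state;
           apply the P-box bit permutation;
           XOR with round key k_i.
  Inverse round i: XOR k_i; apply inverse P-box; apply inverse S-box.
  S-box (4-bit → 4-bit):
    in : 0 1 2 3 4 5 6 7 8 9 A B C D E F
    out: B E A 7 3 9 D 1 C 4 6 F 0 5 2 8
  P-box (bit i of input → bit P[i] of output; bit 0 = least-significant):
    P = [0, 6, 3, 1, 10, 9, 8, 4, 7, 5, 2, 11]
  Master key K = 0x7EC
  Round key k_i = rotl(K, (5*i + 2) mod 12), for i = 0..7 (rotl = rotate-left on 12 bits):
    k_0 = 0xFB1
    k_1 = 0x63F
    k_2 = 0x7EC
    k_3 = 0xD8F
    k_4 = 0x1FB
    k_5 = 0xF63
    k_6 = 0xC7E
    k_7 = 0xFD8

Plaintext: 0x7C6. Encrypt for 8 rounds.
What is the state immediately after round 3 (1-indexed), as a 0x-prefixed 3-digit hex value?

0x3E9

s_0 = plaintext = 0x7C6
s_1 = Round(s_0, k_0) = 0xF3A
s_2 = Round(s_1, k_1) = 0x977
s_3 = Round(s_2, k_2) = 0x3E9
s_4 = Round(s_3, k_3) = 0xF23
s_5 = Round(s_4, k_4) = 0xBA2
s_6 = Round(s_5, k_5) = 0x485
s_7 = Round(s_6, k_6) = 0xDCD
s_8 = Round(s_7, k_7) = 0xF55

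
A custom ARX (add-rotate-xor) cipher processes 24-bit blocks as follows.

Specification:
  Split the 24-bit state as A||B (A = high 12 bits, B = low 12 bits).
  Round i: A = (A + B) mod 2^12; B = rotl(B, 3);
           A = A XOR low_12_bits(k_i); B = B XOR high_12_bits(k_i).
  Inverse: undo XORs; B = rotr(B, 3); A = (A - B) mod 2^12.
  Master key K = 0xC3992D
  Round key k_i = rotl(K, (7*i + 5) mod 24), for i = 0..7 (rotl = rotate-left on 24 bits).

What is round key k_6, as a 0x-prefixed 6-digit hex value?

K = 0xC3992D
k_0 = rotl(K, (7*0+5) mod 24) = rotl(K, 5) = 0x7325B8
k_1 = rotl(K, (7*1+5) mod 24) = rotl(K, 12) = 0x92DC39
k_2 = rotl(K, (7*2+5) mod 24) = rotl(K, 19) = 0x6E1CC9
k_3 = rotl(K, (7*3+5) mod 24) = rotl(K, 2) = 0x0E64B7
k_4 = rotl(K, (7*4+5) mod 24) = rotl(K, 9) = 0x325B87
k_5 = rotl(K, (7*5+5) mod 24) = rotl(K, 16) = 0x2DC399
k_6 = rotl(K, (7*6+5) mod 24) = rotl(K, 23) = 0xE1CC96

0xE1CC96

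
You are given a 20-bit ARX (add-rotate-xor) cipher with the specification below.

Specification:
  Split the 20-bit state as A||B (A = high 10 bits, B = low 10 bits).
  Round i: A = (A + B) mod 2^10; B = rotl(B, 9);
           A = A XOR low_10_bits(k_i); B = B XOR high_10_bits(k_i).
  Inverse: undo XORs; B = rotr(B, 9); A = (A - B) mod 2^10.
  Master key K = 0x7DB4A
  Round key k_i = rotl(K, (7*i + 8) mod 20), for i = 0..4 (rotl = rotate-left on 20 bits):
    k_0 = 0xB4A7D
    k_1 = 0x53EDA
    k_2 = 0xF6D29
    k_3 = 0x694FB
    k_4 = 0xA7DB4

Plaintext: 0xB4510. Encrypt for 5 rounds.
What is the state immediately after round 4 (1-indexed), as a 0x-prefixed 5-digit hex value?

s_0 = plaintext = 0xB4510
s_1 = Round(s_0, k_0) = 0x6725A
s_2 = Round(s_1, k_1) = 0x4B062
s_3 = Round(s_2, k_2) = 0x29FEA
s_4 = Round(s_3, k_3) = 0x1A850
s_5 = Round(s_4, k_4) = 0x43AB7

0x1A850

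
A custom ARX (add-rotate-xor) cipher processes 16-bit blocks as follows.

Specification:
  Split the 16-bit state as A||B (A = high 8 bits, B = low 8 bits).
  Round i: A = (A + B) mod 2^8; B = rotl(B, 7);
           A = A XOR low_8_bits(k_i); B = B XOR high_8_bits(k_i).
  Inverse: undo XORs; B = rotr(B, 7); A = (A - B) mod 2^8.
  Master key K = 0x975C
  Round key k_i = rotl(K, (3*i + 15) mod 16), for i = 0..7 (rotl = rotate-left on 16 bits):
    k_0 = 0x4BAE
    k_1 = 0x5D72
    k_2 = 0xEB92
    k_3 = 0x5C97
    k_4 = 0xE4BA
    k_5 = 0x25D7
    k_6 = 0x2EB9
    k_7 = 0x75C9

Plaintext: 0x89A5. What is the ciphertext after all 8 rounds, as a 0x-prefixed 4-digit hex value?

s_0 = plaintext = 0x89A5
s_1 = Round(s_0, k_0) = 0x8099
s_2 = Round(s_1, k_1) = 0x6B91
s_3 = Round(s_2, k_2) = 0x6E23
s_4 = Round(s_3, k_3) = 0x06CD
s_5 = Round(s_4, k_4) = 0x6902
s_6 = Round(s_5, k_5) = 0xBC24
s_7 = Round(s_6, k_6) = 0x593C
s_8 = Round(s_7, k_7) = 0x5C6B

0x5C6B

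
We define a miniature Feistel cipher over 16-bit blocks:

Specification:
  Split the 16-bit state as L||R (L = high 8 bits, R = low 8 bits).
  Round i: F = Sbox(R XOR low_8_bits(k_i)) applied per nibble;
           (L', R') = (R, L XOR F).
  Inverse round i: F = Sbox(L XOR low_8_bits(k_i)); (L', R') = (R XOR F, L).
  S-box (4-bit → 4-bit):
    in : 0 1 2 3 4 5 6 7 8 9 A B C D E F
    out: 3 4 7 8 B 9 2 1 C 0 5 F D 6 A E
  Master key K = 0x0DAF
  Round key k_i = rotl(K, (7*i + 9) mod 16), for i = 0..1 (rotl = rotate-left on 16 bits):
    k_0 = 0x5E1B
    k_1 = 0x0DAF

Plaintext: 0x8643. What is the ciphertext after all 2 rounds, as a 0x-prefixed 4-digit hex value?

0x1ABA

s_0 = plaintext = 0x8643
s_1 = Round(s_0, k_0) = 0x431A
s_2 = Round(s_1, k_1) = 0x1ABA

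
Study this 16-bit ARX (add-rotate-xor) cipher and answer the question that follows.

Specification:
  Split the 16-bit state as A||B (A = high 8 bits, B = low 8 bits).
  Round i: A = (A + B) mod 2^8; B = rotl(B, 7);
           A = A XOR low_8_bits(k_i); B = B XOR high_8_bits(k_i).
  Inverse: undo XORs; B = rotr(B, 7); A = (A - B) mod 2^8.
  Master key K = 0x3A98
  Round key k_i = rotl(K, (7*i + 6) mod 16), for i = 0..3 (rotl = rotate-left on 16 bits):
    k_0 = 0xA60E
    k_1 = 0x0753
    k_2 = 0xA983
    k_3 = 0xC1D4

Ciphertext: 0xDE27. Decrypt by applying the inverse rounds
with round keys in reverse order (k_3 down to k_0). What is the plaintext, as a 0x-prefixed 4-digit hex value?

0x9672

s_0 = ciphertext = 0xDE27
s_1 = InvRound(s_0, k_3) = 0x3DCD
s_2 = InvRound(s_1, k_2) = 0xF6C8
s_3 = InvRound(s_2, k_1) = 0x069F
s_4 = InvRound(s_3, k_0) = 0x9672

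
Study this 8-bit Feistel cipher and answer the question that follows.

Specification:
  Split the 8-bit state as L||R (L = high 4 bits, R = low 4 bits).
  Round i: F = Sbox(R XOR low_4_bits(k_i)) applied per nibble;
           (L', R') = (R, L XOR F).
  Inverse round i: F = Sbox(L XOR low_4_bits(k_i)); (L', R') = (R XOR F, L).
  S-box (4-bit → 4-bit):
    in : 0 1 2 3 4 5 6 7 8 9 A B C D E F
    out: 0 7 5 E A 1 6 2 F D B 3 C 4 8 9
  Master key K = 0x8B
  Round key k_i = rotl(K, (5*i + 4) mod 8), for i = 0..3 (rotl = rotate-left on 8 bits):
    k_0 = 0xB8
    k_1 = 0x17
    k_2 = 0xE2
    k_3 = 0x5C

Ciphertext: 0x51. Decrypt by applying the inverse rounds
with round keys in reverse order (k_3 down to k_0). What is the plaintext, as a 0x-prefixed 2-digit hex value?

s_0 = ciphertext = 0x51
s_1 = InvRound(s_0, k_3) = 0xC5
s_2 = InvRound(s_1, k_2) = 0xDC
s_3 = InvRound(s_2, k_1) = 0x7D
s_4 = InvRound(s_3, k_0) = 0x47

0x47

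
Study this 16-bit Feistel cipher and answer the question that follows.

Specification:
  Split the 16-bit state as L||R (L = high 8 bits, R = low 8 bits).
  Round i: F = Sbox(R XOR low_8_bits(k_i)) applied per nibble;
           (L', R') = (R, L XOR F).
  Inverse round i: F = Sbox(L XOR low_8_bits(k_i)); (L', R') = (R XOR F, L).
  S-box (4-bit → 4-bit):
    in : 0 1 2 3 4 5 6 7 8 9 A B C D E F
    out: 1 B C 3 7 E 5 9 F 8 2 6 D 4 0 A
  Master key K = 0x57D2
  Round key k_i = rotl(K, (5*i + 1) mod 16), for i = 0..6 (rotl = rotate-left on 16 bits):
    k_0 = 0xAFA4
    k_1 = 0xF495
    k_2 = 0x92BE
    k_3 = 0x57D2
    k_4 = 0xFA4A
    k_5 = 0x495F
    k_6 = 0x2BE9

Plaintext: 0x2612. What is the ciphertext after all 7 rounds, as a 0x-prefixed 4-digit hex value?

s_0 = plaintext = 0x2612
s_1 = Round(s_0, k_0) = 0x1243
s_2 = Round(s_1, k_1) = 0x4357
s_3 = Round(s_2, k_2) = 0x574B
s_4 = Round(s_3, k_3) = 0x4BDF
s_5 = Round(s_4, k_4) = 0xDFC5
s_6 = Round(s_5, k_5) = 0xC55D
s_7 = Round(s_6, k_6) = 0x5DA2

0x5DA2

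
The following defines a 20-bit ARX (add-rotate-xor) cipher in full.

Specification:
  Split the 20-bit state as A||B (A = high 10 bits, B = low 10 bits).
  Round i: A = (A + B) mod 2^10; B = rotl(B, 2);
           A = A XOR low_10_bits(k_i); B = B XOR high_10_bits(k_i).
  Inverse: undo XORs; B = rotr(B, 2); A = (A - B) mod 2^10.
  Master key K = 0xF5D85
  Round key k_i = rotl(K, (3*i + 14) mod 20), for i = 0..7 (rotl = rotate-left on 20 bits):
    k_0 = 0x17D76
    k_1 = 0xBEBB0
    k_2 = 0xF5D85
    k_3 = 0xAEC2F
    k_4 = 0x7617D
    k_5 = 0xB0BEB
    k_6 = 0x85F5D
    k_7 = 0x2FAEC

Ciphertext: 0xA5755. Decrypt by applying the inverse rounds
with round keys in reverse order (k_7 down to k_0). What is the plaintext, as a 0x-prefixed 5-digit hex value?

0xB361F

s_0 = ciphertext = 0xA5755
s_1 = InvRound(s_0, k_7) = 0x1FFFA
s_2 = InvRound(s_1, k_6) = 0x69D7B
s_3 = InvRound(s_2, k_5) = 0x179EE
s_4 = InvRound(s_3, k_4) = 0xC5A0D
s_5 = InvRound(s_4, k_3) = 0x4322D
s_6 = InvRound(s_5, k_2) = 0x82E7E
s_7 = InvRound(s_6, k_1) = 0x66821
s_8 = InvRound(s_7, k_0) = 0xB361F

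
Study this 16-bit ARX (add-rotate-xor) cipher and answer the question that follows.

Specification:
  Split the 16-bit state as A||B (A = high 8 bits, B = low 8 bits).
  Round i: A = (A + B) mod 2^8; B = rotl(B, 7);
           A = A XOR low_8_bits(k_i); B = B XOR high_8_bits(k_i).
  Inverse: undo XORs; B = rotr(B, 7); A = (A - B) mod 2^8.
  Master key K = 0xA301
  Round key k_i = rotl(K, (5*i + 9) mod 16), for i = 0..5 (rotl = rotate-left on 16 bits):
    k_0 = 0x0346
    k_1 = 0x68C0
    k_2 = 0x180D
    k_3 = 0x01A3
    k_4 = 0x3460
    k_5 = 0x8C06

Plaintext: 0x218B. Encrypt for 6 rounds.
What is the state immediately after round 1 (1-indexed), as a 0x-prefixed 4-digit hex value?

s_0 = plaintext = 0x218B
s_1 = Round(s_0, k_0) = 0xEAC6
s_2 = Round(s_1, k_1) = 0x700B
s_3 = Round(s_2, k_2) = 0x769D
s_4 = Round(s_3, k_3) = 0xB0CF
s_5 = Round(s_4, k_4) = 0x1FD3
s_6 = Round(s_5, k_5) = 0xF465

0xEAC6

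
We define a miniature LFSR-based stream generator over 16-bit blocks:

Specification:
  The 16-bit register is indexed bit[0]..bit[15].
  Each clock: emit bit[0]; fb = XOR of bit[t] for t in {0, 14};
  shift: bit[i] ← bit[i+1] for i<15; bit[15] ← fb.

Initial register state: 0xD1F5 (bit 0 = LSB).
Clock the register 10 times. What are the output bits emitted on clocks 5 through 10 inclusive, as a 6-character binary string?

111110

reg_0 = 0xD1F5
clock 1: out=1, reg = 0x68FA
clock 2: out=0, reg = 0xB47D
clock 3: out=1, reg = 0xDA3E
clock 4: out=0, reg = 0xED1F
clock 5: out=1, reg = 0x768F
clock 6: out=1, reg = 0x3B47
clock 7: out=1, reg = 0x9DA3
clock 8: out=1, reg = 0xCED1
clock 9: out=1, reg = 0x6768
clock 10: out=0, reg = 0xB3B4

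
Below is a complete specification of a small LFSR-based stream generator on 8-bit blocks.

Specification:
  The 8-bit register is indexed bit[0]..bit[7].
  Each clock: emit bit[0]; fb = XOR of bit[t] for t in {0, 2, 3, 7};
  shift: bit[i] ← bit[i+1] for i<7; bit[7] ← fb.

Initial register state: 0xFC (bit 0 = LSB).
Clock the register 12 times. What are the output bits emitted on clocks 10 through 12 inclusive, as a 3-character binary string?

reg_0 = 0xFC
clock 1: out=0, reg = 0xFE
clock 2: out=0, reg = 0xFF
clock 3: out=1, reg = 0x7F
clock 4: out=1, reg = 0xBF
clock 5: out=1, reg = 0x5F
clock 6: out=1, reg = 0xAF
clock 7: out=1, reg = 0x57
clock 8: out=1, reg = 0x2B
clock 9: out=1, reg = 0x15
clock 10: out=1, reg = 0x0A
clock 11: out=0, reg = 0x85
clock 12: out=1, reg = 0xC2

101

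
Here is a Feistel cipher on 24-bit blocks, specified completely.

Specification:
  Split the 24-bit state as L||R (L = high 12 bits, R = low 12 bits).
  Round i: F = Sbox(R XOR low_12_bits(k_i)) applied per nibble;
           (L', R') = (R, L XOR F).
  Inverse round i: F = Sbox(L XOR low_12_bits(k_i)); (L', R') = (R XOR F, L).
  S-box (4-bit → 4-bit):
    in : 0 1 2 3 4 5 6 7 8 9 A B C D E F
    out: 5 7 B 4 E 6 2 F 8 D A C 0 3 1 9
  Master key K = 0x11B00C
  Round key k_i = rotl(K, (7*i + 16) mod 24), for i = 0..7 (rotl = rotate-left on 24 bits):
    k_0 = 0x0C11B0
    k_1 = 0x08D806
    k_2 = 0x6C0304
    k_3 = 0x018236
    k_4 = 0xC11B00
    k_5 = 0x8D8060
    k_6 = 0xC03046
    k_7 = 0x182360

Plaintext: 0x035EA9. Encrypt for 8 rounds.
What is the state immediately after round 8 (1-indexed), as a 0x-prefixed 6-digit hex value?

0xDD8927

s_0 = plaintext = 0x035EA9
s_1 = Round(s_0, k_0) = 0xEA9948
s_2 = Round(s_1, k_1) = 0x948948
s_3 = Round(s_2, k_2) = 0x9483A8
s_4 = Round(s_3, k_3) = 0x3A8E99
s_5 = Round(s_4, k_4) = 0xE99575
s_6 = Round(s_5, k_5) = 0x5758EF
s_7 = Round(s_6, k_6) = 0x8EFDD8
s_8 = Round(s_7, k_7) = 0xDD8927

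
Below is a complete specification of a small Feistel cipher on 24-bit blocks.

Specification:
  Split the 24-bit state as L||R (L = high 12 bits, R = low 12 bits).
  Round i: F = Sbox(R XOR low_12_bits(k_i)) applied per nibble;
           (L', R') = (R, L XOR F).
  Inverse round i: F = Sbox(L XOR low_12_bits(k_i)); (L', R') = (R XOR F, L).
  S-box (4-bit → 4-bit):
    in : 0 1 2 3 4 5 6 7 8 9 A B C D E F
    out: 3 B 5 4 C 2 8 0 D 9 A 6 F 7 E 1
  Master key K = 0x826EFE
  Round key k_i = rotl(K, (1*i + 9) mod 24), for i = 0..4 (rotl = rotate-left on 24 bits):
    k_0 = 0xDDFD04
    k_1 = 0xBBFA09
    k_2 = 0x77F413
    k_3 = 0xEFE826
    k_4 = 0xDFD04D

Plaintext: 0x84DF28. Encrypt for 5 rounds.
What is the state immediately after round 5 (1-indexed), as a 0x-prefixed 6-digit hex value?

0xB7AD85

s_0 = plaintext = 0x84DF28
s_1 = Round(s_0, k_0) = 0xF28D12
s_2 = Round(s_1, k_1) = 0xD12F9E
s_3 = Round(s_2, k_2) = 0xF9EBC5
s_4 = Round(s_3, k_3) = 0xBC5B7A
s_5 = Round(s_4, k_4) = 0xB7AD85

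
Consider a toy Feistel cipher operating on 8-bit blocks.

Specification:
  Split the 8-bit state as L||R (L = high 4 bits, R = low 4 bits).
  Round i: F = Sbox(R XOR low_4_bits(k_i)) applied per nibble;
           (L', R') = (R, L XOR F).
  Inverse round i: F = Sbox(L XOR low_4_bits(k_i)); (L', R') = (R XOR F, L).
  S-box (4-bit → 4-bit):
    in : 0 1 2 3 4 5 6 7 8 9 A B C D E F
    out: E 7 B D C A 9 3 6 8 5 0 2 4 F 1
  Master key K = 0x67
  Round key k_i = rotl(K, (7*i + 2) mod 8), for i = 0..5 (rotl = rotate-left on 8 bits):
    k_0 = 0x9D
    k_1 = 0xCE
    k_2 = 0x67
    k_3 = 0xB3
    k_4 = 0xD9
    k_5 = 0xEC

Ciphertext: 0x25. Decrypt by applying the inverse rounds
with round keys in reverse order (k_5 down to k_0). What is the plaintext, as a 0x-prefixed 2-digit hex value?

0xE6

s_0 = ciphertext = 0x25
s_1 = InvRound(s_0, k_5) = 0xA2
s_2 = InvRound(s_1, k_4) = 0xFA
s_3 = InvRound(s_2, k_3) = 0x8F
s_4 = InvRound(s_3, k_2) = 0xE8
s_5 = InvRound(s_4, k_1) = 0x6E
s_6 = InvRound(s_5, k_0) = 0xE6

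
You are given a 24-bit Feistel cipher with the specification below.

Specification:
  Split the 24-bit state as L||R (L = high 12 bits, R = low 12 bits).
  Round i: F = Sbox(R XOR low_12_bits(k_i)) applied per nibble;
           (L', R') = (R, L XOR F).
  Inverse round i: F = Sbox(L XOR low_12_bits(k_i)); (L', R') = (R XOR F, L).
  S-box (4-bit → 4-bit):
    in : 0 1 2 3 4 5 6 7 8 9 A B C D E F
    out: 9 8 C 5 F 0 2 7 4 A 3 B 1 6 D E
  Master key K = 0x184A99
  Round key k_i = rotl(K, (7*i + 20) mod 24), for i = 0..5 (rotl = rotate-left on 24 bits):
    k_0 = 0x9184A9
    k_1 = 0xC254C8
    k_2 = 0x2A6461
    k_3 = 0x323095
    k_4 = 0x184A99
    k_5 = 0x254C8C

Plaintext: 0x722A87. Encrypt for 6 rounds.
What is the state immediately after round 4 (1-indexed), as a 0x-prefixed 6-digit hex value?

s_0 = plaintext = 0x722A87
s_1 = Round(s_0, k_0) = 0xA87AEF
s_2 = Round(s_1, k_1) = 0xAEF740
s_3 = Round(s_2, k_2) = 0x740F27
s_4 = Round(s_3, k_3) = 0xF279FC
s_5 = Round(s_4, k_4) = 0x9FCA07
s_6 = Round(s_5, k_5) = 0xA07BB7

0xF279FC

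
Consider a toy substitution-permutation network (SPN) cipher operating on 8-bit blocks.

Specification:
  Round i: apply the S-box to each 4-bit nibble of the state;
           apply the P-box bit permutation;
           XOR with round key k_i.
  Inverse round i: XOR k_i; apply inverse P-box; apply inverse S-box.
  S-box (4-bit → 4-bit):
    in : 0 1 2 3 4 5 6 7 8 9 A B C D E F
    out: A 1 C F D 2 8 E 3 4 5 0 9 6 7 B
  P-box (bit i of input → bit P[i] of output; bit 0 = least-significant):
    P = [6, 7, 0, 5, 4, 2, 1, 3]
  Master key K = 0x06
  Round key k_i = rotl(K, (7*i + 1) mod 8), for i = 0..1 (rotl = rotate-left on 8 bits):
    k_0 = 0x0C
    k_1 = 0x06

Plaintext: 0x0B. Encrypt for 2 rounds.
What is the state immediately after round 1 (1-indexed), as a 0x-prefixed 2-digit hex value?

0x00

s_0 = plaintext = 0x0B
s_1 = Round(s_0, k_0) = 0x00
s_2 = Round(s_1, k_1) = 0xAA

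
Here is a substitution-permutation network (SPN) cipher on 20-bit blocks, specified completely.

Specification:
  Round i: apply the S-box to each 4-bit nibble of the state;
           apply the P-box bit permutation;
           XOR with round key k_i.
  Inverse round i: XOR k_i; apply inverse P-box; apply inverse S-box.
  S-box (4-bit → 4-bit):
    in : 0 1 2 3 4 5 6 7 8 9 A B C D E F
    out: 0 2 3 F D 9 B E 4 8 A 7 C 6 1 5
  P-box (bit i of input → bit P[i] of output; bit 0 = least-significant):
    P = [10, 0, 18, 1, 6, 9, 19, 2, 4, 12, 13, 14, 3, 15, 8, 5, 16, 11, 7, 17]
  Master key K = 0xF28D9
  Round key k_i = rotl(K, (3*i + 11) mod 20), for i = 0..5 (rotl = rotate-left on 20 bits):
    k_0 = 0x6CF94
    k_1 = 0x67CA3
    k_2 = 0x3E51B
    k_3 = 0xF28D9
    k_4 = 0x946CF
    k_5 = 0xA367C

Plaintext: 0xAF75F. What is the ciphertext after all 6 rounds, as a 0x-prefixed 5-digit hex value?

s_0 = plaintext = 0xAF75F
s_1 = Round(s_0, k_0) = 0x0B2D8
s_2 = Round(s_1, k_1) = 0xAEFBB
s_3 = Round(s_2, k_2) = 0xDCB42
s_4 = Round(s_3, k_3) = 0x7152C
s_5 = Round(s_4, k_4) = 0xF8C1D
s_6 = Round(s_5, k_5) = 0xF55FD

0xF55FD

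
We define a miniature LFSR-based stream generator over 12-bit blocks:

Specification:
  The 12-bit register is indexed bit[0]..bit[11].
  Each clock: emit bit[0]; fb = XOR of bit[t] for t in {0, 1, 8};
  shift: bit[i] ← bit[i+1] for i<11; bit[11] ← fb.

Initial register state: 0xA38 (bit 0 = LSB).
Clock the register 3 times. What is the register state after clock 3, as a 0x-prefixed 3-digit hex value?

reg_0 = 0xA38
clock 1: out=0, reg = 0x51C
clock 2: out=0, reg = 0xA8E
clock 3: out=0, reg = 0xD47

0xD47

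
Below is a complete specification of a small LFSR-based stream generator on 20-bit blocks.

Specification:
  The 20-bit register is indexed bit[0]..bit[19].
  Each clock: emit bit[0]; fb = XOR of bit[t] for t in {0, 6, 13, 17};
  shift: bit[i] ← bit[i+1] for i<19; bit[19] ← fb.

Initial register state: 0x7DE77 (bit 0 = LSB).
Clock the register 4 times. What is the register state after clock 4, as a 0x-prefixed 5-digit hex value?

reg_0 = 0x7DE77
clock 1: out=1, reg = 0xBEF3B
clock 2: out=1, reg = 0xDF79D
clock 3: out=1, reg = 0x6FBCE
clock 4: out=0, reg = 0xB7DE7

0xB7DE7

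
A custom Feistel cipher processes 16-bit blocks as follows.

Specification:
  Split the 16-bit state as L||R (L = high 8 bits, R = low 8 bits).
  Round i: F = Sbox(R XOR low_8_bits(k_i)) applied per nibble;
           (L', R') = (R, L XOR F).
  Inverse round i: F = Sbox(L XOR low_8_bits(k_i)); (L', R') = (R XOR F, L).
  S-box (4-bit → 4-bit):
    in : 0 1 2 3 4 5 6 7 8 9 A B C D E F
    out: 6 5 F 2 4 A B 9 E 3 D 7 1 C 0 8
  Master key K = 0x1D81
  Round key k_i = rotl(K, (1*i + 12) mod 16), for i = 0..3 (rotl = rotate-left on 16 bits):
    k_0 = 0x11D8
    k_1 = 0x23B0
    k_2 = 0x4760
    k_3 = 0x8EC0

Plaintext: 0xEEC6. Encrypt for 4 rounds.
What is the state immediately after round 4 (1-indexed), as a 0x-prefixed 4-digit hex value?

s_0 = plaintext = 0xEEC6
s_1 = Round(s_0, k_0) = 0xC6BE
s_2 = Round(s_1, k_1) = 0xBEA6
s_3 = Round(s_2, k_2) = 0xA6A5
s_4 = Round(s_3, k_3) = 0xA51C

0xA51C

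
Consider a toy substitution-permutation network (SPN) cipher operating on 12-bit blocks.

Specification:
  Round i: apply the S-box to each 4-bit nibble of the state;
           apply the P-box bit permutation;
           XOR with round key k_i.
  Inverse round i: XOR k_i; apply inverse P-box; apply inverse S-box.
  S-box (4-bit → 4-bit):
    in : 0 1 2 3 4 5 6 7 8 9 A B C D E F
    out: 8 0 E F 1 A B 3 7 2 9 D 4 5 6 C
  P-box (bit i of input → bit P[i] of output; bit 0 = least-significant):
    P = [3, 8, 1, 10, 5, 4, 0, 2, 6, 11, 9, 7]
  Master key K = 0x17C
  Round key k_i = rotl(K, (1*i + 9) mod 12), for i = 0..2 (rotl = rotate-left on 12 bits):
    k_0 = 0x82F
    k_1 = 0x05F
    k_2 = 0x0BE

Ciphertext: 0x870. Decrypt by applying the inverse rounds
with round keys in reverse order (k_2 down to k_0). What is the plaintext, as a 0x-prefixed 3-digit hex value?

s_0 = ciphertext = 0x870
s_1 = InvRound(s_0, k_2) = 0x60D
s_2 = InvRound(s_1, k_1) = 0xD9F
s_3 = InvRound(s_2, k_0) = 0x075

0x075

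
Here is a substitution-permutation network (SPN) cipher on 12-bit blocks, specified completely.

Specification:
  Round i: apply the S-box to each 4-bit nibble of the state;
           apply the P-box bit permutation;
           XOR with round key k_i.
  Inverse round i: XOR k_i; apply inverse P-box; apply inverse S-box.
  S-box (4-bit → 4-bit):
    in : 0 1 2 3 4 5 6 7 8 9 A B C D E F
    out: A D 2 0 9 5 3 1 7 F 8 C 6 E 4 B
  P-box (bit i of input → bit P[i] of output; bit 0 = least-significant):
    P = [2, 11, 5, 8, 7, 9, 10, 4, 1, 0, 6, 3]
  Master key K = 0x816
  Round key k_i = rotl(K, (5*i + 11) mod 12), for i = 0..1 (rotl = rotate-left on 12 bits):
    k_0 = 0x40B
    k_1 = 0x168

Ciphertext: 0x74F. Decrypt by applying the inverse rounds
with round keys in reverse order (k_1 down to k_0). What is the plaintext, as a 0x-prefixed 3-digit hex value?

s_0 = ciphertext = 0x74F
s_1 = InvRound(s_0, k_1) = 0x6C5
s_2 = InvRound(s_1, k_0) = 0x167

0x167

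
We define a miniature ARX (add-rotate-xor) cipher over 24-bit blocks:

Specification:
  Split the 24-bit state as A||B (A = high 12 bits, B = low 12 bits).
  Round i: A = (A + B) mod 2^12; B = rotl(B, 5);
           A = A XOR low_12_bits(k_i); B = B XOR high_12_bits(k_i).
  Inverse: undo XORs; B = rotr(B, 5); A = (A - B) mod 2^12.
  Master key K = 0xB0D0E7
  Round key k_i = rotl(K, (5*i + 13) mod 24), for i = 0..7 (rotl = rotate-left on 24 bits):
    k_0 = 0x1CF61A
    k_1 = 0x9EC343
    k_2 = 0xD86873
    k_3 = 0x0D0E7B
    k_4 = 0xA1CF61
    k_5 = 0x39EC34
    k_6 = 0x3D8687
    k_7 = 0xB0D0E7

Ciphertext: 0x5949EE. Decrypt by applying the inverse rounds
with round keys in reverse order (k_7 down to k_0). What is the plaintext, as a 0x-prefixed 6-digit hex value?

0x6E4692

s_0 = ciphertext = 0x5949EE
s_1 = InvRound(s_0, k_7) = 0x3DC197
s_2 = InvRound(s_1, k_6) = 0xDC9792
s_3 = InvRound(s_2, k_5) = 0xBDD620
s_4 = InvRound(s_3, k_4) = 0x65BE61
s_5 = InvRound(s_4, k_3) = 0xF2B8F5
s_6 = InvRound(s_5, k_2) = 0xDAD9AB
s_7 = InvRound(s_6, k_1) = 0xB6C382
s_8 = InvRound(s_7, k_0) = 0x6E4692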